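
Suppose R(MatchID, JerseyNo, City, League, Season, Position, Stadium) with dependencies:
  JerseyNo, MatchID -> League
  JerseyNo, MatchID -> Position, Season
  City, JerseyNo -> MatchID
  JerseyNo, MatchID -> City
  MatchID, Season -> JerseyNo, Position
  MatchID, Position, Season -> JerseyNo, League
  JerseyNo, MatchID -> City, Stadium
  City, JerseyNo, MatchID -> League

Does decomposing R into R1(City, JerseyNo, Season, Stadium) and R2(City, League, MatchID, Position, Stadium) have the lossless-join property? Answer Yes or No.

Common attributes: {City, Stadium}; their closure is {City, Stadium}.
The closure covers neither R1 nor R2 entirely; the join is not lossless.

No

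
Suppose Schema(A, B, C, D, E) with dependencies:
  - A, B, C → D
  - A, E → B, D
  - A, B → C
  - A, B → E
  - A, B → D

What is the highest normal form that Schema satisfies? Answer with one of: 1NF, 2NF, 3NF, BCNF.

BCNF

Candidate keys: {A, B}, {A, E}. Prime attributes: {A, B, E}.
The left-hand side of every FD is a superkey, so BCNF is satisfied.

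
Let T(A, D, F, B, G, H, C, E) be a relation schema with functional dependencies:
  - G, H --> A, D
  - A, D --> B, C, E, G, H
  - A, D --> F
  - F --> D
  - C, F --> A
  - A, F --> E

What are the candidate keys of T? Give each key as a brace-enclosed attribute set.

{A, D}, {A, F}, {C, F}, {G, H}

{A, D} is a candidate key since {A, D}⁺ = {A, B, C, D, E, F, G, H} covers every attribute.
{A, F} is a candidate key since {A, F}⁺ = {A, B, C, D, E, F, G, H} covers every attribute.
{C, F} is a candidate key since {C, F}⁺ = {A, B, C, D, E, F, G, H} covers every attribute.
{G, H} is a candidate key since {G, H}⁺ = {A, B, C, D, E, F, G, H} covers every attribute.
These are minimal and exhaustive — every other superkey contains one of them.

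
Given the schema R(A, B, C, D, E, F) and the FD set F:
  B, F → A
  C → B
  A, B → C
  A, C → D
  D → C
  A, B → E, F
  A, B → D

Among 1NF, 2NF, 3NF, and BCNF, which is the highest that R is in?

3NF

Candidate keys: {A, B}, {A, C}, {A, D}, {B, F}, {C, F}, {D, F}. Prime attributes: {A, B, C, D, F}.
C → B breaks BCNF: {C}⁺ = {B, C}, so {C} is not a superkey.
But every attribute on its right side ({B}) is prime, and the same holds for every other non-superkey FD, so 3NF still holds.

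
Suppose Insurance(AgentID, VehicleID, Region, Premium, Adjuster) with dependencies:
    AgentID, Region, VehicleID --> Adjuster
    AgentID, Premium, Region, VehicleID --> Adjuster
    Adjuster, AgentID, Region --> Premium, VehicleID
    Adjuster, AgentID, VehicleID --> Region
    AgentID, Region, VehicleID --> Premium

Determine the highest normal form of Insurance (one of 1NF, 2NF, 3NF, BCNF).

Candidate keys: {Adjuster, AgentID, Region}, {Adjuster, AgentID, VehicleID}, {AgentID, Region, VehicleID}. Prime attributes: {Adjuster, AgentID, Region, VehicleID}.
Every FD has a superkey on the left, so the relation is in BCNF.

BCNF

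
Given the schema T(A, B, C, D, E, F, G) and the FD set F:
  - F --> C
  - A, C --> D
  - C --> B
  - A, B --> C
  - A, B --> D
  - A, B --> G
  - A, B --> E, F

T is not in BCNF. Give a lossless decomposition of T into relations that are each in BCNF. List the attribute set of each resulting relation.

Candidate keys of the original relation: {A, B}, {A, C}, {A, F}.
Within {A, B, C, D, E, F, G}: {F}⁺ ∩ {A, B, C, D, E, F, G} = {B, C, F}, not the whole set, so F --> B, C violates BCNF; decompose into {B, C, F} and {A, D, E, F, G}.
Within {B, C, F}: {C}⁺ ∩ {B, C, F} = {B, C}, not the whole set, so C --> B violates BCNF; decompose into {B, C} and {C, F}.
{B, C} has no BCNF violation.
{C, F} has no BCNF violation.
{A, D, E, F, G} has no BCNF violation.

{A, D, E, F, G}; {B, C}; {C, F}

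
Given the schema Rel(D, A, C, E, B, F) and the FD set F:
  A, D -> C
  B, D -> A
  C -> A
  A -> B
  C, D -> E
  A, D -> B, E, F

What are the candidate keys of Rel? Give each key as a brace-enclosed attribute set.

{A, D}, {B, D}, {C, D}

No FD produces {D}, so it must be in every candidate key.
Closure of {A, D} is {A, B, C, D, E, F}, the whole schema; {A, D} is a candidate key.
Closure of {B, D} is {A, B, C, D, E, F}, the whole schema; {B, D} is a candidate key.
Closure of {C, D} is {A, B, C, D, E, F}, the whole schema; {C, D} is a candidate key.
No proper subset of any of these is a key, and no other minimal superkey exists.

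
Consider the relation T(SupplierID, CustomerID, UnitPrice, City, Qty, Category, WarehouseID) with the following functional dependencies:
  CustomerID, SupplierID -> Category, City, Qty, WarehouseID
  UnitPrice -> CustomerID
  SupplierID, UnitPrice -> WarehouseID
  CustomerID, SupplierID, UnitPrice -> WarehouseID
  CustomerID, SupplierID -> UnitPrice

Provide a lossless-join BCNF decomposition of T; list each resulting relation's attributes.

Candidate keys of the original relation: {CustomerID, SupplierID}, {SupplierID, UnitPrice}.
In {Category, City, CustomerID, Qty, SupplierID, UnitPrice, WarehouseID}, {UnitPrice} is not a superkey ({UnitPrice}⁺ restricted to this set is {CustomerID, UnitPrice}), so split on UnitPrice -> CustomerID into {CustomerID, UnitPrice} and {Category, City, Qty, SupplierID, UnitPrice, WarehouseID}.
{CustomerID, UnitPrice}: every determinant is a superkey — BCNF.
{Category, City, Qty, SupplierID, UnitPrice, WarehouseID}: every determinant is a superkey — BCNF.

{Category, City, Qty, SupplierID, UnitPrice, WarehouseID}; {CustomerID, UnitPrice}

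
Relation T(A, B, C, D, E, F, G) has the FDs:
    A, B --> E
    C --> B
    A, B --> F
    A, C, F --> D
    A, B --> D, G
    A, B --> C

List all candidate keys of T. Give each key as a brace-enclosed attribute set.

Attributes never on any right-hand side: {A} — every candidate key must contain it.
{A, B} is a candidate key since {A, B}⁺ = {A, B, C, D, E, F, G} covers every attribute.
{A, C} is a candidate key since {A, C}⁺ = {A, B, C, D, E, F, G} covers every attribute.
No proper subset of any of these is a key, and no other minimal superkey exists.

{A, B}, {A, C}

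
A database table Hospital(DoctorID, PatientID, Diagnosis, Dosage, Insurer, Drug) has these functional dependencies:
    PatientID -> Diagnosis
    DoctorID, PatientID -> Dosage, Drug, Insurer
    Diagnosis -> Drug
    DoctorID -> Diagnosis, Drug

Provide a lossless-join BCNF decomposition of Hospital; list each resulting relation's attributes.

Candidate key of the original relation: {DoctorID, PatientID}.
In {Diagnosis, DoctorID, Dosage, Drug, Insurer, PatientID}, {PatientID} is not a superkey ({PatientID}⁺ restricted to this set is {Diagnosis, Drug, PatientID}), so split on PatientID -> Diagnosis, Drug into {Diagnosis, Drug, PatientID} and {DoctorID, Dosage, Insurer, PatientID}.
In {Diagnosis, Drug, PatientID}, {Diagnosis} is not a superkey ({Diagnosis}⁺ restricted to this set is {Diagnosis, Drug}), so split on Diagnosis -> Drug into {Diagnosis, Drug} and {Diagnosis, PatientID}.
{Diagnosis, Drug} has no BCNF violation.
{Diagnosis, PatientID} has no BCNF violation.
{DoctorID, Dosage, Insurer, PatientID} has no BCNF violation.

{Diagnosis, Drug}; {Diagnosis, PatientID}; {DoctorID, Dosage, Insurer, PatientID}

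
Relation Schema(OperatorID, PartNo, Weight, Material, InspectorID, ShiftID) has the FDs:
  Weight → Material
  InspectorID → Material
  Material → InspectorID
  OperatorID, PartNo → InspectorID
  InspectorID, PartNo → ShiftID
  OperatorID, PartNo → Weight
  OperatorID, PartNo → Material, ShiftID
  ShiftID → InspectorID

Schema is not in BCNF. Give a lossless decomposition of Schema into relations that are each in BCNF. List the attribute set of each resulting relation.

Candidate key of the original relation: {OperatorID, PartNo}.
{InspectorID, Material, OperatorID, PartNo, ShiftID, Weight}: {Weight} determines {InspectorID, Material, Weight} here but is not a superkey — split on Weight → InspectorID, Material, giving {InspectorID, Material, Weight} and {OperatorID, PartNo, ShiftID, Weight}.
{InspectorID, Material, Weight}: {InspectorID} determines {InspectorID, Material} here but is not a superkey — split on InspectorID → Material, giving {InspectorID, Material} and {InspectorID, Weight}.
{InspectorID, Material} is in BCNF.
{InspectorID, Weight} is in BCNF.
{OperatorID, PartNo, ShiftID, Weight}: {PartNo, Weight} determines {PartNo, ShiftID, Weight} here but is not a superkey — split on PartNo, Weight → ShiftID, giving {PartNo, ShiftID, Weight} and {OperatorID, PartNo, Weight}.
{PartNo, ShiftID, Weight} is in BCNF.
{OperatorID, PartNo, Weight} is in BCNF.

{InspectorID, Material}; {InspectorID, Weight}; {OperatorID, PartNo, Weight}; {PartNo, ShiftID, Weight}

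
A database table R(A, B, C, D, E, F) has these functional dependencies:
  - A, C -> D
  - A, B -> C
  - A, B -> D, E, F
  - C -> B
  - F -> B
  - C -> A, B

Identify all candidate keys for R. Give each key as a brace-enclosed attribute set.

{A, B}, {A, F}, {C}

{C}⁺ = {A, B, C, D, E, F} — all of the relation — so {C} is a candidate key.
{A, B}⁺ = {A, B, C, D, E, F} — all of the relation — so {A, B} is a candidate key.
{A, F}⁺ = {A, B, C, D, E, F} — all of the relation — so {A, F} is a candidate key.
These are minimal and exhaustive — every other superkey contains one of them.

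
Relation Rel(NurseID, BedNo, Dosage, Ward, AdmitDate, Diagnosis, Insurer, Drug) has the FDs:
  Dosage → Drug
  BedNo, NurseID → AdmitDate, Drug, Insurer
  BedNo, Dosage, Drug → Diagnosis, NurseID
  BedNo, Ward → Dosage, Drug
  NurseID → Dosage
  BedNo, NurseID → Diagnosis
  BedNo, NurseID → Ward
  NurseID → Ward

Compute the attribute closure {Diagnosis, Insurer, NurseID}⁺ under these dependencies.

{Diagnosis, Dosage, Drug, Insurer, NurseID, Ward}

Start with {Diagnosis, Insurer, NurseID}.
NurseID → Dosage applies; add {Dosage} → now {Diagnosis, Dosage, Insurer, NurseID}.
NurseID → Ward applies; add {Ward} → now {Diagnosis, Dosage, Insurer, NurseID, Ward}.
Dosage → Drug applies; add {Drug} → now {Diagnosis, Dosage, Drug, Insurer, NurseID, Ward}.
No further FD applies.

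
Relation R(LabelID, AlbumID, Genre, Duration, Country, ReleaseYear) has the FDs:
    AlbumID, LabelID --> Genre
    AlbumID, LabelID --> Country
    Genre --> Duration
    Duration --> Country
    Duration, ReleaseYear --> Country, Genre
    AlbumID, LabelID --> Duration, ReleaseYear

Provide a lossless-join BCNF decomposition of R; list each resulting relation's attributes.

{AlbumID, Genre, LabelID, ReleaseYear}; {Country, Duration}; {Duration, Genre}

Candidate key of the original relation: {AlbumID, LabelID}.
Within {AlbumID, Country, Duration, Genre, LabelID, ReleaseYear}: {Genre}⁺ ∩ {AlbumID, Country, Duration, Genre, LabelID, ReleaseYear} = {Country, Duration, Genre}, not the whole set, so Genre --> Country, Duration violates BCNF; decompose into {Country, Duration, Genre} and {AlbumID, Genre, LabelID, ReleaseYear}.
Within {Country, Duration, Genre}: {Duration}⁺ ∩ {Country, Duration, Genre} = {Country, Duration}, not the whole set, so Duration --> Country violates BCNF; decompose into {Country, Duration} and {Duration, Genre}.
{Country, Duration}: every determinant is a superkey — BCNF.
{Duration, Genre}: every determinant is a superkey — BCNF.
{AlbumID, Genre, LabelID, ReleaseYear}: every determinant is a superkey — BCNF.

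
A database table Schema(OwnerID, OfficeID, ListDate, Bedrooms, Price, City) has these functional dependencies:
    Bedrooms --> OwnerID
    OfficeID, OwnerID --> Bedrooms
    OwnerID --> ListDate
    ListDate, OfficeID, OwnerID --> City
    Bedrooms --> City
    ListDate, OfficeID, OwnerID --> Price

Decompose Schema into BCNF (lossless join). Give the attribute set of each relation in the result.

{Bedrooms, City, OwnerID}; {Bedrooms, OfficeID, Price}; {ListDate, OwnerID}

Candidate keys of the original relation: {Bedrooms, OfficeID}, {OfficeID, OwnerID}.
In {Bedrooms, City, ListDate, OfficeID, OwnerID, Price}, {Bedrooms} is not a superkey ({Bedrooms}⁺ restricted to this set is {Bedrooms, City, ListDate, OwnerID}), so split on Bedrooms --> City, ListDate, OwnerID into {Bedrooms, City, ListDate, OwnerID} and {Bedrooms, OfficeID, Price}.
In {Bedrooms, City, ListDate, OwnerID}, {OwnerID} is not a superkey ({OwnerID}⁺ restricted to this set is {ListDate, OwnerID}), so split on OwnerID --> ListDate into {ListDate, OwnerID} and {Bedrooms, City, OwnerID}.
{ListDate, OwnerID} is in BCNF.
{Bedrooms, City, OwnerID} is in BCNF.
{Bedrooms, OfficeID, Price} is in BCNF.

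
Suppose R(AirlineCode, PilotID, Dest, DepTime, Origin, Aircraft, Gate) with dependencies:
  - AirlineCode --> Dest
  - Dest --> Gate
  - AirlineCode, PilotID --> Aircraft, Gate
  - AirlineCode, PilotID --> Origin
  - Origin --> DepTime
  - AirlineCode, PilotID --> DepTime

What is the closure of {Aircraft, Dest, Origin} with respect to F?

Start with {Aircraft, Dest, Origin}.
Dest --> Gate applies; add {Gate} → now {Aircraft, Dest, Gate, Origin}.
Origin --> DepTime applies; add {DepTime} → now {Aircraft, DepTime, Dest, Gate, Origin}.
No further FD applies.

{Aircraft, DepTime, Dest, Gate, Origin}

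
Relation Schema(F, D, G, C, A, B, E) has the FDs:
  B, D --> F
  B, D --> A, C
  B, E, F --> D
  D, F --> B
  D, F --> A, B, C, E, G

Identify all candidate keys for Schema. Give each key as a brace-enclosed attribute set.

{B, D}⁺ = {A, B, C, D, E, F, G} — all of the relation — so {B, D} is a candidate key.
{D, F}⁺ = {A, B, C, D, E, F, G} — all of the relation — so {D, F} is a candidate key.
{B, E, F}⁺ = {A, B, C, D, E, F, G} — all of the relation — so {B, E, F} is a candidate key.
These are minimal and exhaustive — every other superkey contains one of them.

{B, D}, {B, E, F}, {D, F}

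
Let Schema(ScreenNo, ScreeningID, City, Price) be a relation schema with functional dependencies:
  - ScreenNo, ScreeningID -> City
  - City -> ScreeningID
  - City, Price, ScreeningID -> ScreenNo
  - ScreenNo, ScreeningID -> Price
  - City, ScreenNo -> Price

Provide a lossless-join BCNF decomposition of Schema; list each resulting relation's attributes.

Candidate keys of the original relation: {City, Price}, {City, ScreenNo}, {ScreenNo, ScreeningID}.
In {City, Price, ScreenNo, ScreeningID}, {City} is not a superkey ({City}⁺ restricted to this set is {City, ScreeningID}), so split on City -> ScreeningID into {City, ScreeningID} and {City, Price, ScreenNo}.
{City, ScreeningID}: every determinant is a superkey — BCNF.
{City, Price, ScreenNo}: every determinant is a superkey — BCNF.

{City, Price, ScreenNo}; {City, ScreeningID}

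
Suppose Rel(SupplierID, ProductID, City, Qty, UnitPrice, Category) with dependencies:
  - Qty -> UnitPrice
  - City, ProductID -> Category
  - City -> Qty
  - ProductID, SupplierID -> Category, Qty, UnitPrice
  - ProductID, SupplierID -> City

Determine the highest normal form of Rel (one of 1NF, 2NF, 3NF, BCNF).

Candidate key: {ProductID, SupplierID}. Prime attributes: {ProductID, SupplierID}.
Qty -> UnitPrice: {Qty}⁺ = {Qty, UnitPrice}, which is not all of the attributes, so the left side is not a superkey — BCNF is violated.
Qty -> UnitPrice determines the non-prime attribute {UnitPrice} from a non-superkey — 3NF is violated.
No proper subset of a key has a non-prime attribute in its closure, so there is no partial dependency; 2NF holds.

2NF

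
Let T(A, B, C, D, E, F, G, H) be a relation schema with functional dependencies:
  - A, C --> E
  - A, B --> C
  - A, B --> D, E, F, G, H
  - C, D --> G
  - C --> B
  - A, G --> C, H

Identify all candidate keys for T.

No FD produces {A}, so it must be in every candidate key.
Closure of {A, B} is {A, B, C, D, E, F, G, H}, the whole schema; {A, B} is a candidate key.
Closure of {A, C} is {A, B, C, D, E, F, G, H}, the whole schema; {A, C} is a candidate key.
Closure of {A, G} is {A, B, C, D, E, F, G, H}, the whole schema; {A, G} is a candidate key.
These are minimal and exhaustive — every other superkey contains one of them.

{A, B}, {A, C}, {A, G}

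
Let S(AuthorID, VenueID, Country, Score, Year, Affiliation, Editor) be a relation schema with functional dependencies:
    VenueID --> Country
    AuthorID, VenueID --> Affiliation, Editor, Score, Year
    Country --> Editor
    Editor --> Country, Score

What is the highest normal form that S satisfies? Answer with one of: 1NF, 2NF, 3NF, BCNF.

Candidate key: {AuthorID, VenueID}. Prime attributes: {AuthorID, VenueID}.
VenueID --> Country breaks BCNF: {VenueID}⁺ = {Country, Editor, Score, VenueID}, so {VenueID} is not a superkey.
VenueID --> Country determines the non-prime attribute {Country} from a non-superkey — 3NF is violated.
{VenueID} is a proper subset of the key {AuthorID, VenueID}, and {VenueID}⁺ contains the non-prime attributes {Country, Editor, Score} — a partial dependency, so 2NF is violated.

1NF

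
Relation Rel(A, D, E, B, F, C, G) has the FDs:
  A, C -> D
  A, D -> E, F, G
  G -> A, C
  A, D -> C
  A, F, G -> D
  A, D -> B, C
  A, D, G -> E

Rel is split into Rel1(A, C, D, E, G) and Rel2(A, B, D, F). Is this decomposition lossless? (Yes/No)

Rel1 ∩ Rel2 = {A, D}; its closure under F is {A, B, C, D, E, F, G}.
Rel1 is contained in that closure, so Rel1 ∩ Rel2 -> Rel1 holds and the join is lossless.

Yes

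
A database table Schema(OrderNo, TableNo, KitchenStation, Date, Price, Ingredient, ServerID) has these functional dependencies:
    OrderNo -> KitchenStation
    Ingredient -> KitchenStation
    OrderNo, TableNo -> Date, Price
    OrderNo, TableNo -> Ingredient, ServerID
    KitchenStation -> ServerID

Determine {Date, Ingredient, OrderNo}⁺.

Start with {Date, Ingredient, OrderNo}.
OrderNo -> KitchenStation applies; add {KitchenStation} → now {Date, Ingredient, KitchenStation, OrderNo}.
KitchenStation -> ServerID applies; add {ServerID} → now {Date, Ingredient, KitchenStation, OrderNo, ServerID}.
No further FD applies.

{Date, Ingredient, KitchenStation, OrderNo, ServerID}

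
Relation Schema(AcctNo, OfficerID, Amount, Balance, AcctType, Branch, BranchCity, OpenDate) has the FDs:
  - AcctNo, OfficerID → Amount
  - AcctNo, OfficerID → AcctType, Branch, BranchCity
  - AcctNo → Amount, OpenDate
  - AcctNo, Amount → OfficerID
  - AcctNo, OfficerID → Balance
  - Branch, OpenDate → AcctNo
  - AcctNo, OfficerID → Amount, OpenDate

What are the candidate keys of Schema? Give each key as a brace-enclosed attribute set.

{AcctNo}⁺ = {AcctNo, AcctType, Amount, Balance, Branch, BranchCity, OfficerID, OpenDate}, which is every attribute, so {AcctNo} is a candidate key.
{Branch, OpenDate}⁺ = {AcctNo, AcctType, Amount, Balance, Branch, BranchCity, OfficerID, OpenDate}, which is every attribute, so {Branch, OpenDate} is a candidate key.
These are minimal and exhaustive — every other superkey contains one of them.

{AcctNo}, {Branch, OpenDate}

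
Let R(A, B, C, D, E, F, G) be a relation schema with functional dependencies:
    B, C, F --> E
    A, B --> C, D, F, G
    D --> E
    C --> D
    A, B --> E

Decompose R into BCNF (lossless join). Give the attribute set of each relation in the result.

{A, B, C, F, G}; {C, D}; {D, E}

Candidate key of the original relation: {A, B}.
Within {A, B, C, D, E, F, G}: {B, C, F}⁺ ∩ {A, B, C, D, E, F, G} = {B, C, D, E, F}, not the whole set, so B, C, F --> D, E violates BCNF; decompose into {B, C, D, E, F} and {A, B, C, F, G}.
Within {B, C, D, E, F}: {D}⁺ ∩ {B, C, D, E, F} = {D, E}, not the whole set, so D --> E violates BCNF; decompose into {D, E} and {B, C, D, F}.
{D, E} is in BCNF.
Within {B, C, D, F}: {C}⁺ ∩ {B, C, D, F} = {C, D}, not the whole set, so C --> D violates BCNF; decompose into {C, D} and {B, C, F}.
{C, D} is in BCNF.
{B, C, F} is in BCNF.
{A, B, C, F, G} is in BCNF.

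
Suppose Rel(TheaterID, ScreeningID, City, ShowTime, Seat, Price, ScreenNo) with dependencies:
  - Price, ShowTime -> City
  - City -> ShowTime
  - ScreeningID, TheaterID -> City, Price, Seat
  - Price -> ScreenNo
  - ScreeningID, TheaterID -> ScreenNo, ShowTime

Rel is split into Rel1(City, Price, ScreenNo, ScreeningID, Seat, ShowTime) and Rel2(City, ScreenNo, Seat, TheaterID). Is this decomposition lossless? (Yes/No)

Common attributes: {City, ScreenNo, Seat}; their closure is {City, ScreenNo, Seat, ShowTime}.
Neither Rel1 nor Rel2 is contained in that closure, so the decomposition is lossy.

No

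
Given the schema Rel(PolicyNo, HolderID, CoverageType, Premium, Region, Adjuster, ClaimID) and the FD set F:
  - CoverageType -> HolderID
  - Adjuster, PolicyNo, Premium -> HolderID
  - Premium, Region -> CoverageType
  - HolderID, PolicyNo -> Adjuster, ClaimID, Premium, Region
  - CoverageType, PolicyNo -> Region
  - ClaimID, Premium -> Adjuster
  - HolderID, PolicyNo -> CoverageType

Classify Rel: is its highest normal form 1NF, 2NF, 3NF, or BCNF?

3NF

Candidate keys: {Adjuster, PolicyNo, Premium}, {ClaimID, PolicyNo, Premium}, {CoverageType, PolicyNo}, {HolderID, PolicyNo}, {PolicyNo, Premium, Region}. Prime attributes: {Adjuster, ClaimID, CoverageType, HolderID, PolicyNo, Premium, Region}.
For CoverageType -> HolderID we have {CoverageType}⁺ = {CoverageType, HolderID}; {CoverageType} is not a superkey, so BCNF fails.
Since {HolderID} ⊆ prime attributes and every other non-superkey FD also has a prime right side, the schema is in 3NF.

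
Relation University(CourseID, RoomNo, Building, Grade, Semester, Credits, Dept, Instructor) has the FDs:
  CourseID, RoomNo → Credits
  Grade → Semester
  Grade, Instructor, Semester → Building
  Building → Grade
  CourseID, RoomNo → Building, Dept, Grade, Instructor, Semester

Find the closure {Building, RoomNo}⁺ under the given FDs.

Start with {Building, RoomNo}.
Building → Grade applies; add {Grade} → now {Building, Grade, RoomNo}.
Grade → Semester applies; add {Semester} → now {Building, Grade, RoomNo, Semester}.
No further FD applies.

{Building, Grade, RoomNo, Semester}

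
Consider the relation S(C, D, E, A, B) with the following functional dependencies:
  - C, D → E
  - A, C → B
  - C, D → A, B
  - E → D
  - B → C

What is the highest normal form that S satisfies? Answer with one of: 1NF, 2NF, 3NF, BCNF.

Candidate keys: {B, D}, {B, E}, {C, D}, {C, E}. Prime attributes: {B, C, D, E}.
For A, C → B we have {A, C}⁺ = {A, B, C}; {A, C} is not a superkey, so BCNF fails.
Since {B} ⊆ prime attributes and every other non-superkey FD also has a prime right side, the schema is in 3NF.

3NF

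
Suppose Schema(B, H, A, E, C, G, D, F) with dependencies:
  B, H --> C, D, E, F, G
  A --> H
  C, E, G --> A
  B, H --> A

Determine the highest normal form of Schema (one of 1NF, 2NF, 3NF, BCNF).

3NF

Candidate keys: {A, B}, {B, C, E, G}, {B, H}. Prime attributes: {A, B, C, E, G, H}.
A --> H: {A}⁺ = {A, H}, which is not all of the attributes, so the left side is not a superkey — BCNF is violated.
Since {H} ⊆ prime attributes and every other non-superkey FD also has a prime right side, the schema is in 3NF.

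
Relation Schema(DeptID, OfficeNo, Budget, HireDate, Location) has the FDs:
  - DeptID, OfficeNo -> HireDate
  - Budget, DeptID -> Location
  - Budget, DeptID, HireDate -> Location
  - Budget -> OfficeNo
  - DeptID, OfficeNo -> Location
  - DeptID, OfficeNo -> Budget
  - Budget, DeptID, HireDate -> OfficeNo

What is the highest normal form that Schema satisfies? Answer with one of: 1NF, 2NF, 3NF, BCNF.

3NF

Candidate keys: {Budget, DeptID}, {DeptID, OfficeNo}. Prime attributes: {Budget, DeptID, OfficeNo}.
Budget -> OfficeNo breaks BCNF: {Budget}⁺ = {Budget, OfficeNo}, so {Budget} is not a superkey.
Its right-hand attributes {OfficeNo} are all prime, as are those of every other non-superkey FD — the relation is in 3NF.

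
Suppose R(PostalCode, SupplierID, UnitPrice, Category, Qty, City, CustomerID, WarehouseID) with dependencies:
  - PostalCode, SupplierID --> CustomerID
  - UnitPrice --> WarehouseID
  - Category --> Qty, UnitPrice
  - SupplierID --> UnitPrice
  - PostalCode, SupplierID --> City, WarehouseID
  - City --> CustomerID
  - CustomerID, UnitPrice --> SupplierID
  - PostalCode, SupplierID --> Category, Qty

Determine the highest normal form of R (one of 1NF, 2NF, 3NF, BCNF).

Candidate keys: {Category, City, PostalCode}, {Category, CustomerID, PostalCode}, {City, PostalCode, UnitPrice}, {CustomerID, PostalCode, UnitPrice}, {PostalCode, SupplierID}. Prime attributes: {Category, City, CustomerID, PostalCode, SupplierID, UnitPrice}.
For UnitPrice --> WarehouseID we have {UnitPrice}⁺ = {UnitPrice, WarehouseID}; {UnitPrice} is not a superkey, so BCNF fails.
UnitPrice --> WarehouseID has non-prime {WarehouseID} on the right and a non-superkey on the left, so 3NF fails.
{SupplierID} is a proper subset of the key {PostalCode, SupplierID}, and {SupplierID}⁺ contains the non-prime attribute {WarehouseID} — a partial dependency, so 2NF is violated.

1NF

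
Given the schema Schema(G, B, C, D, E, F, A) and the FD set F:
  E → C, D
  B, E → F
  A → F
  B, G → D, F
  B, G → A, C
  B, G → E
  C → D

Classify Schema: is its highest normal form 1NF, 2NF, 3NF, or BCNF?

Candidate key: {B, G}. Prime attributes: {B, G}.
E → C, D breaks BCNF: {E}⁺ = {C, D, E}, so {E} is not a superkey.
E → C, D has non-prime {C, D} on the right and a non-superkey on the left, so 3NF fails.
No non-prime attribute depends on a proper subset of any candidate key, so 2NF holds.

2NF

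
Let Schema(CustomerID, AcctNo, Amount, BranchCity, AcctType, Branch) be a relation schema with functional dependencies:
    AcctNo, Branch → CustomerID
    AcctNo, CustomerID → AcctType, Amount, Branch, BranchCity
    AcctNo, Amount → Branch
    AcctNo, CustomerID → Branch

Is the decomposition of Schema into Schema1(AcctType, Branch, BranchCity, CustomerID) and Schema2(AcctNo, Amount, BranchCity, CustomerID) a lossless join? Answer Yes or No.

No

Common attributes: {BranchCity, CustomerID}; their closure is {BranchCity, CustomerID}.
Schema1 ⊄ {BranchCity, CustomerID} and Schema2 ⊄ {BranchCity, CustomerID}, so the split is lossy.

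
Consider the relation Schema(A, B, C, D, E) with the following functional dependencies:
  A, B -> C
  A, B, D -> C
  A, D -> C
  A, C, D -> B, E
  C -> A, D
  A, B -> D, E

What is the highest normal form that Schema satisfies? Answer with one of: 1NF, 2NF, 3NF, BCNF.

Candidate keys: {A, B}, {A, D}, {C}. Prime attributes: {A, B, C, D}.
Each dependency's left side is a superkey — BCNF holds.

BCNF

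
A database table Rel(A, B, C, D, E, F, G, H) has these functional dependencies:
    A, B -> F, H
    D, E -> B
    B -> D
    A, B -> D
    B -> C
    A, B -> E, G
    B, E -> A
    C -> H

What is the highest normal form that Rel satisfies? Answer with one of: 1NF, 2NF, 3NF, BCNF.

1NF

Candidate keys: {A, B}, {B, E}, {D, E}. Prime attributes: {A, B, D, E}.
B -> D: {B}⁺ = {B, C, D, H}, which is not all of the attributes, so the left side is not a superkey — BCNF is violated.
B -> C determines the non-prime attribute {C} from a non-superkey — 3NF is violated.
The proper key subset {B} of {A, B} determines non-prime {C, H}, so the relation is not even in 2NF.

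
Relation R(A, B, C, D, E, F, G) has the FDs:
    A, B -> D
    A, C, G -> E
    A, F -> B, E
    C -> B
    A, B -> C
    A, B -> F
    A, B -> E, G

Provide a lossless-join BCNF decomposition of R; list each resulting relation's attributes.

Candidate keys of the original relation: {A, B}, {A, C}, {A, F}.
{A, B, C, D, E, F, G}: {C} determines {B, C} here but is not a superkey — split on C -> B, giving {B, C} and {A, C, D, E, F, G}.
{B, C} has no BCNF violation.
{A, C, D, E, F, G} has no BCNF violation.

{A, C, D, E, F, G}; {B, C}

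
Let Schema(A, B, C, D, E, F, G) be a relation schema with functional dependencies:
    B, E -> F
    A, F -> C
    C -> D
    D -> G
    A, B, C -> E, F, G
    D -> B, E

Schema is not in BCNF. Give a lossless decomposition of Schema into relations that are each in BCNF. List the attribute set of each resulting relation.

Candidate keys of the original relation: {A, B, E}, {A, C}, {A, D}, {A, F}.
{A, B, C, D, E, F, G}: {B, E} determines {B, E, F} here but is not a superkey — split on B, E -> F, giving {B, E, F} and {A, B, C, D, E, G}.
{B, E, F} is in BCNF.
{A, B, C, D, E, G}: {C} determines {B, C, D, E, G} here but is not a superkey — split on C -> B, D, E, G, giving {B, C, D, E, G} and {A, C}.
{B, C, D, E, G}: {D} determines {B, D, E, G} here but is not a superkey — split on D -> B, E, G, giving {B, D, E, G} and {C, D}.
{B, D, E, G} is in BCNF.
{C, D} is in BCNF.
{A, C} is in BCNF.

{A, C}; {B, D, E, G}; {B, E, F}; {C, D}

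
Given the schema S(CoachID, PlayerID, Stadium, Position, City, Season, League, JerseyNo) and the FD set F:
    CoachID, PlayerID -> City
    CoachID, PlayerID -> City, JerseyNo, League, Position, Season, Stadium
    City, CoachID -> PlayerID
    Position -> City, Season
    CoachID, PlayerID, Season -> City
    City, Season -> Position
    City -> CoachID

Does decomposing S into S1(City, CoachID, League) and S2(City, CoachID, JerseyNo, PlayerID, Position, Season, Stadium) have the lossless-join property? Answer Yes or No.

Yes

The shared attributes are {City, CoachID} and {City, CoachID}⁺ = {City, CoachID, JerseyNo, League, PlayerID, Position, Season, Stadium}.
Since S1 ⊆ {City, CoachID, JerseyNo, League, PlayerID, Position, Season, Stadium}, the intersection is a superkey of S1; the decomposition is lossless.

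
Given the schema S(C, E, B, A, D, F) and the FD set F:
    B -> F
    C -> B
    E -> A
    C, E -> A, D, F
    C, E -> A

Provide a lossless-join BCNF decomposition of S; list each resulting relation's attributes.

Candidate key of the original relation: {C, E}.
{A, B, C, D, E, F}: {B} determines {B, F} here but is not a superkey — split on B -> F, giving {B, F} and {A, B, C, D, E}.
{B, F} has no BCNF violation.
{A, B, C, D, E}: {C} determines {B, C} here but is not a superkey — split on C -> B, giving {B, C} and {A, C, D, E}.
{B, C} has no BCNF violation.
{A, C, D, E}: {E} determines {A, E} here but is not a superkey — split on E -> A, giving {A, E} and {C, D, E}.
{A, E} has no BCNF violation.
{C, D, E} has no BCNF violation.

{A, E}; {B, C}; {B, F}; {C, D, E}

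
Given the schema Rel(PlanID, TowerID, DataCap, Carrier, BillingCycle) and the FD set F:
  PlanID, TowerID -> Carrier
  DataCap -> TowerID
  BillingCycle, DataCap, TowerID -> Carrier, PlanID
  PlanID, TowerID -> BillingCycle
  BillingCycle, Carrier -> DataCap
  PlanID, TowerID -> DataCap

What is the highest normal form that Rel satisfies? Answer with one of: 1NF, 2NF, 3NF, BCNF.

3NF

Candidate keys: {BillingCycle, Carrier}, {BillingCycle, DataCap}, {DataCap, PlanID}, {PlanID, TowerID}. Prime attributes: {BillingCycle, Carrier, DataCap, PlanID, TowerID}.
DataCap -> TowerID: {DataCap}⁺ = {DataCap, TowerID}, which is not all of the attributes, so the left side is not a superkey — BCNF is violated.
Its right-hand attributes {TowerID} are all prime, as are those of every other non-superkey FD — the relation is in 3NF.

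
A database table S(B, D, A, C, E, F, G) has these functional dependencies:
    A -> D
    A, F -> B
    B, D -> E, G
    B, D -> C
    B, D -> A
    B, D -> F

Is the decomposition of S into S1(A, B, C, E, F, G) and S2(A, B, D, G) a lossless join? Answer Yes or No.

Common attributes: {A, B, G}; their closure is {A, B, C, D, E, F, G}.
This includes all of S1, so the common attributes are a superkey of S1 — the join is lossless.

Yes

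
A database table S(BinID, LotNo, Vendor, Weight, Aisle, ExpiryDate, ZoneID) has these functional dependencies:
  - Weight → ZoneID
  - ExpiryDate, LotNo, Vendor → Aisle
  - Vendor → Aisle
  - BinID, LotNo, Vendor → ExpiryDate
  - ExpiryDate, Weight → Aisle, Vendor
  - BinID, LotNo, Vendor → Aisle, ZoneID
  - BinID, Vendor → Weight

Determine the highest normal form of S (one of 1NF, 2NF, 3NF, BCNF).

Candidate keys: {BinID, ExpiryDate, LotNo, Weight}, {BinID, LotNo, Vendor}. Prime attributes: {BinID, ExpiryDate, LotNo, Vendor, Weight}.
Weight → ZoneID: {Weight}⁺ = {Weight, ZoneID}, which is not all of the attributes, so the left side is not a superkey — BCNF is violated.
Because {ZoneID} is non-prime and the left side of Weight → ZoneID is not a superkey, the relation is not in 3NF.
{Vendor} is a proper subset of the key {BinID, LotNo, Vendor}, and {Vendor}⁺ contains the non-prime attribute {Aisle} — a partial dependency, so 2NF is violated.

1NF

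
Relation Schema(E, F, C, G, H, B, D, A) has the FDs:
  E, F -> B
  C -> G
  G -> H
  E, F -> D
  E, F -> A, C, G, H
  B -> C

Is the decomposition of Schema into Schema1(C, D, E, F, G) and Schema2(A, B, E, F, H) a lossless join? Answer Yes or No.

Yes

The shared attributes are {E, F} and {E, F}⁺ = {A, B, C, D, E, F, G, H}.
Since Schema1 ⊆ {A, B, C, D, E, F, G, H}, the intersection is a superkey of Schema1; the decomposition is lossless.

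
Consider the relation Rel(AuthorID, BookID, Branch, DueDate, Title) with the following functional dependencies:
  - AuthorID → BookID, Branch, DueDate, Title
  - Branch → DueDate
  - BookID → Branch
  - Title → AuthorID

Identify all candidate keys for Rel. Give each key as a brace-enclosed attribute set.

{AuthorID}⁺ = {AuthorID, BookID, Branch, DueDate, Title} — all of the relation — so {AuthorID} is a candidate key.
{Title}⁺ = {AuthorID, BookID, Branch, DueDate, Title} — all of the relation — so {Title} is a candidate key.
No proper subset of any of these is a key, and no other minimal superkey exists.

{AuthorID}, {Title}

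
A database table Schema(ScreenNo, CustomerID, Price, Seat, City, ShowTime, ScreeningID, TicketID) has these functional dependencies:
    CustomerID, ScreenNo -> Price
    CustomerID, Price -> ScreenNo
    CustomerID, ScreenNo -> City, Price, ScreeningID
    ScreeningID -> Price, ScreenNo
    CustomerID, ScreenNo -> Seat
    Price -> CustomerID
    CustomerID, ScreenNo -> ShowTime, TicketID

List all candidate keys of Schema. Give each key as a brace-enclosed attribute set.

{Price} is a candidate key since {Price}⁺ = {City, CustomerID, Price, ScreenNo, ScreeningID, Seat, ShowTime, TicketID} covers every attribute.
{ScreeningID} is a candidate key since {ScreeningID}⁺ = {City, CustomerID, Price, ScreenNo, ScreeningID, Seat, ShowTime, TicketID} covers every attribute.
{CustomerID, ScreenNo} is a candidate key since {CustomerID, ScreenNo}⁺ = {City, CustomerID, Price, ScreenNo, ScreeningID, Seat, ShowTime, TicketID} covers every attribute.
No proper subset of any of these is a key, and no other minimal superkey exists.

{CustomerID, ScreenNo}, {Price}, {ScreeningID}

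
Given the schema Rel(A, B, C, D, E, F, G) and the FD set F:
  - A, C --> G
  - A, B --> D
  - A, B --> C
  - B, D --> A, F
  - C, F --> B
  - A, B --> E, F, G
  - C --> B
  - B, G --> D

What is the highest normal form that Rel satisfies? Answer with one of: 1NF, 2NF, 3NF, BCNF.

3NF

Candidate keys: {A, B}, {A, C}, {B, D}, {B, G}, {C, D}, {C, G}. Prime attributes: {A, B, C, D, G}.
C, F --> B breaks BCNF: {C, F}⁺ = {B, C, F}, so {C, F} is not a superkey.
Its right-hand attributes {B} are all prime, as are those of every other non-superkey FD — the relation is in 3NF.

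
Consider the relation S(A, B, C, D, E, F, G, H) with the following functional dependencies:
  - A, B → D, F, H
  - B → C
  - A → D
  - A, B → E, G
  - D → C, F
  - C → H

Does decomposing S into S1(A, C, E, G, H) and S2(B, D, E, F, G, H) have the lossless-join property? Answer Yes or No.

No

The shared attributes are {E, G, H} and {E, G, H}⁺ = {E, G, H}.
S1 ⊄ {E, G, H} and S2 ⊄ {E, G, H}, so the split is lossy.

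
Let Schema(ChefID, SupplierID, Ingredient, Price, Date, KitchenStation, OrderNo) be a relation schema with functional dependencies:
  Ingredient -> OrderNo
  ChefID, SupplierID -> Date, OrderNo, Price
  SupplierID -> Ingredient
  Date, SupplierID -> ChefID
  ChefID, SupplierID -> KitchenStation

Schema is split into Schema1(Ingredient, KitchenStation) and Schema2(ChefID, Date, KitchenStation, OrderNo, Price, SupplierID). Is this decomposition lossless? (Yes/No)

Schema1 ∩ Schema2 = {KitchenStation}; its closure under F is {KitchenStation}.
Schema1 ⊄ {KitchenStation} and Schema2 ⊄ {KitchenStation}, so the split is lossy.

No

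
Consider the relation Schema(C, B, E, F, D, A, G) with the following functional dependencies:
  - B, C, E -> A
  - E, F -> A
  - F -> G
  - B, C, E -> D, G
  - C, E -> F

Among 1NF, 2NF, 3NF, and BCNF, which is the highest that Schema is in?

Candidate key: {B, C, E}. Prime attributes: {B, C, E}.
E, F -> A breaks BCNF: {E, F}⁺ = {A, E, F, G}, so {E, F} is not a superkey.
E, F -> A determines the non-prime attribute {A} from a non-superkey — 3NF is violated.
{C, E} is a proper subset of the key {B, C, E}, and {C, E}⁺ contains the non-prime attributes {A, F, G} — a partial dependency, so 2NF is violated.

1NF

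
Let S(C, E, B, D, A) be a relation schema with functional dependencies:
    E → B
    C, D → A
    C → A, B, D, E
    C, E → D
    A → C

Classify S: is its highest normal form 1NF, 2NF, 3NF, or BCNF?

Candidate keys: {A}, {C}. Prime attributes: {A, C}.
For E → B we have {E}⁺ = {B, E}; {E} is not a superkey, so BCNF fails.
E → B determines the non-prime attribute {B} from a non-superkey — 3NF is violated.
All keys have size 1, which rules out partial dependencies — 2NF is satisfied.

2NF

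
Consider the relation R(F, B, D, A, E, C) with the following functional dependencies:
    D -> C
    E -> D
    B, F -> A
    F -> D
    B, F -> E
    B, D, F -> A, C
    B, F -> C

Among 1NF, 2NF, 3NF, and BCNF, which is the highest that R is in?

Candidate key: {B, F}. Prime attributes: {B, F}.
D -> C: {D}⁺ = {C, D}, which is not all of the attributes, so the left side is not a superkey — BCNF is violated.
D -> C determines the non-prime attribute {C} from a non-superkey — 3NF is violated.
Since {F} ⊂ {B, F} and {F}⁺ ⊇ {C, D} with {C, D} non-prime, there is a partial dependency; 2NF fails.

1NF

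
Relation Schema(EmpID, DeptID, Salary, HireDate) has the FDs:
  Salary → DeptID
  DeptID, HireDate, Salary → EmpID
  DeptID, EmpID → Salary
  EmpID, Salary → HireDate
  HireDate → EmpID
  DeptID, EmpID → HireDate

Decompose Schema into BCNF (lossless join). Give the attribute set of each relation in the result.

{DeptID, Salary}; {EmpID, HireDate}; {HireDate, Salary}

Candidate keys of the original relation: {DeptID, EmpID}, {DeptID, HireDate}, {EmpID, Salary}, {HireDate, Salary}.
{DeptID, EmpID, HireDate, Salary}: {Salary} determines {DeptID, Salary} here but is not a superkey — split on Salary → DeptID, giving {DeptID, Salary} and {EmpID, HireDate, Salary}.
{DeptID, Salary} is in BCNF.
{EmpID, HireDate, Salary}: {HireDate} determines {EmpID, HireDate} here but is not a superkey — split on HireDate → EmpID, giving {EmpID, HireDate} and {HireDate, Salary}.
{EmpID, HireDate} is in BCNF.
{HireDate, Salary} is in BCNF.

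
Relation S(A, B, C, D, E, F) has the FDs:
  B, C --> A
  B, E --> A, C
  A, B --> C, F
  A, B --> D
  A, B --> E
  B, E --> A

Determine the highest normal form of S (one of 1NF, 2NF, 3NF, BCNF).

BCNF

Candidate keys: {A, B}, {B, C}, {B, E}. Prime attributes: {A, B, C, E}.
Each dependency's left side is a superkey — BCNF holds.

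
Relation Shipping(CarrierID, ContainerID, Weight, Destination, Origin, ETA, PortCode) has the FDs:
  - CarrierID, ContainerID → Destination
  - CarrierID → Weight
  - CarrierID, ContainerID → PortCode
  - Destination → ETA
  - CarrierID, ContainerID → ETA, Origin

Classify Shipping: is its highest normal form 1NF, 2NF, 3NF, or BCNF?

Candidate key: {CarrierID, ContainerID}. Prime attributes: {CarrierID, ContainerID}.
CarrierID → Weight breaks BCNF: {CarrierID}⁺ = {CarrierID, Weight}, so {CarrierID} is not a superkey.
Because {Weight} is non-prime and the left side of CarrierID → Weight is not a superkey, the relation is not in 3NF.
{CarrierID} is a proper subset of the key {CarrierID, ContainerID}, and {CarrierID}⁺ contains the non-prime attribute {Weight} — a partial dependency, so 2NF is violated.

1NF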